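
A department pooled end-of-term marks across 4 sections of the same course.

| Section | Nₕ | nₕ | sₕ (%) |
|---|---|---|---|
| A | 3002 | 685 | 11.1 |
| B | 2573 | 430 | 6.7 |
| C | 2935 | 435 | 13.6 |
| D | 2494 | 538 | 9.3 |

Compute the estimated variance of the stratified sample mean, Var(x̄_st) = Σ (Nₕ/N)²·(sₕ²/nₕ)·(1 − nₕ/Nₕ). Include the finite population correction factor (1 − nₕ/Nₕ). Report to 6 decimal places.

0.047328

N = 11004. Term for each stratum: Wₕ²sₕ²/nₕ·(1−nₕ/Nₕ).
Var(x̄_st) = 0.010332156 + 0.004753811 + 0.025765318 + 0.006476610 = 0.047327895 → 0.047328.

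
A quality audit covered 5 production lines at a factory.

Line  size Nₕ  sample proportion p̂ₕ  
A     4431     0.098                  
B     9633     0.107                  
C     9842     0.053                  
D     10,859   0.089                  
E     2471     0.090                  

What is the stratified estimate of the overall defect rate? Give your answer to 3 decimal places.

0.085

N = 4431 + 9633 + 9842 + 10859 + 2471 = 37236.
Overall proportion = Σ (Nₕ/N)·p̂ₕ.
Σ Nₕp̂ₕ = 434.238 + 1030.731 + 521.626 + 966.451 + 222.39 = 3175.436.
3175.436 / 37236 = 0.08528... → 0.085.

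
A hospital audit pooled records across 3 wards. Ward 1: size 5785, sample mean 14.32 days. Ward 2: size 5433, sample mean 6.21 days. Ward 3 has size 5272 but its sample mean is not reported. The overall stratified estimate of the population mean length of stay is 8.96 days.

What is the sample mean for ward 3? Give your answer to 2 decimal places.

N = 5785 + 5433 + 5272 = 16490.
Overall total = μ·N = 8.96·16490 = 147750.4.
Subtract the known strata: 5785·14.32 + 5433·6.21 = 116580.13.
Remaining total for ward 3: 147750.4 − 116580.13 = 31170.27.
Divide by its size: 31170.27 / 5272 = 5.9124... → 5.91.

5.91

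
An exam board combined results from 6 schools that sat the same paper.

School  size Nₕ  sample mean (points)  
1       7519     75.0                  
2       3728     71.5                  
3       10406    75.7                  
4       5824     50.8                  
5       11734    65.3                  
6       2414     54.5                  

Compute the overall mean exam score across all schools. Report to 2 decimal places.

N = 41625; weights Wₕ = Nₕ/N = (0.1806, 0.0896, 0.2500, 0.1399, 0.2819, 0.0580).
x̄_st = Σ Wₕ·x̄ₕ = 0.1806·75.0 + 0.0896·71.5 + 0.2500·75.7 + 0.1399·50.8 + 0.2819·65.3 + 0.0580·54.5 ≈ 67.5523...
→ 67.55.

67.55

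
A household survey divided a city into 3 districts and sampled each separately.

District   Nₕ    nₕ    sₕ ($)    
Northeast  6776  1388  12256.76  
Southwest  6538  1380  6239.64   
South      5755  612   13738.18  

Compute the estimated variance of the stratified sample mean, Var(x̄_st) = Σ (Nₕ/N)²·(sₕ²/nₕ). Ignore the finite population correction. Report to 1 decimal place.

N = 19069; Wₕ = Nₕ/N.
district Northeast: (6776/19069)²·12256.76²/1388 = 13666.3600
district Southwest: (6538/19069)²·6239.64²/1380 = 3316.4540
district South: (5755/19069)²·13738.18²/612 = 28089.3572
Sum = 45072.1711 → 45072.2.

45072.2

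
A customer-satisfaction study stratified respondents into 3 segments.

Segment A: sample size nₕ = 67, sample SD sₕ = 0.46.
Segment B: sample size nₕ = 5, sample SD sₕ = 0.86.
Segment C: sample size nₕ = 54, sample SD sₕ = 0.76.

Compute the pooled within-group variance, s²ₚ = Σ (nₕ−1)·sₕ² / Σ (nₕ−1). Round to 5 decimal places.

0.38648

A: (67−1)·0.46² = 66·0.2116 = 13.9656
B: (5−1)·0.86² = 4·0.7396 = 2.9584
C: (54−1)·0.76² = 53·0.5776 = 30.6128
Numerator = 47.5368; denominator = Σ(nₕ−1) = 123.
s²ₚ = 47.5368/123 = 0.3864780... → 0.38648.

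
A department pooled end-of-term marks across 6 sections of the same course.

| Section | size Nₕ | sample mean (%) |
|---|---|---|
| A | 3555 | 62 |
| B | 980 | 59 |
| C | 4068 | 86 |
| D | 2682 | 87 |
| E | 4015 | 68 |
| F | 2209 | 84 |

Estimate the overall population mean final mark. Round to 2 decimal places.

75.39

N = 17509; weights Wₕ = Nₕ/N = (0.2030, 0.0560, 0.2323, 0.1532, 0.2293, 0.1262).
x̄_st = Σ Wₕ·x̄ₕ = 0.2030·62 + 0.0560·59 + 0.2323·86 + 0.1532·87 + 0.2293·68 + 0.1262·84 ≈ 75.3891...
→ 75.39.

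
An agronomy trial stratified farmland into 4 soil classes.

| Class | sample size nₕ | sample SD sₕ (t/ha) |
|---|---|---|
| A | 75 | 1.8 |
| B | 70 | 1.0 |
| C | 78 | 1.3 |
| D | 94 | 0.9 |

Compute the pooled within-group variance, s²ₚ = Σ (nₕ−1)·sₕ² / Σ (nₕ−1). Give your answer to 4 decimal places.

1.6429

Degrees of freedom: 74 + 69 + 77 + 93 = 313.
Σ(nₕ−1)sₕ² = 74·3.24 + 69·1 + 77·1.69 + 93·0.81 = 514.22.
s²ₚ = 514.22 / 313 = 1.642875... → 1.6429.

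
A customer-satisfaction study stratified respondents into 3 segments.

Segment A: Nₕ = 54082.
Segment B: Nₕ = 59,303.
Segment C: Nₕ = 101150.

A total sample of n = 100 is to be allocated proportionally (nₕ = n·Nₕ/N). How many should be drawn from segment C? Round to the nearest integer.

Share of segment C = 101150/214535 = 0.47148.
Allocate 100 × 0.47148 = 47.148... → 47.

47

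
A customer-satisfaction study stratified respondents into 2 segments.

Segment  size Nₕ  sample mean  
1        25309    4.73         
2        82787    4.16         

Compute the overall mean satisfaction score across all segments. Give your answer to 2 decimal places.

N = 25309 + 82787 = 108096.
The stratified mean weights each stratum mean by its population share Nₕ/N.
Σ Nₕx̄ₕ = 25309·4.73 + 82787·4.16 = 119711.57 + 344393.92 = 464105.49.
Divide by N: 464105.49 / 108096 = 4.2935... → 4.29.

4.29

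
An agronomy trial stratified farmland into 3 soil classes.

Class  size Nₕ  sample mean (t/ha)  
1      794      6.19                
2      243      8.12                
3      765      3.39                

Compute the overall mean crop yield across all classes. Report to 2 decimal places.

5.26

N = 1802; weights Wₕ = Nₕ/N = (0.4406, 0.1349, 0.4245).
x̄_st = Σ Wₕ·x̄ₕ = 0.4406·6.19 + 0.1349·8.12 + 0.4245·3.39 ≈ 5.2616...
→ 5.26.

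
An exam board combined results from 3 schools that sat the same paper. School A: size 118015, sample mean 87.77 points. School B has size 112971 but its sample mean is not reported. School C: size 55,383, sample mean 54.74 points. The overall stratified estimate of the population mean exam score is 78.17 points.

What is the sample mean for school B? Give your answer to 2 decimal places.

N = 118015 + 112971 + 55383 = 286369.
Overall total = μ·N = 78.17·286369 = 22385464.73.
Subtract the known strata: 118015·87.77 + 55383·54.74 = 13389841.97.
Remaining total for school B: 22385464.73 − 13389841.97 = 8995622.76.
Divide by its size: 8995622.76 / 112971 = 79.6277... → 79.63.

79.63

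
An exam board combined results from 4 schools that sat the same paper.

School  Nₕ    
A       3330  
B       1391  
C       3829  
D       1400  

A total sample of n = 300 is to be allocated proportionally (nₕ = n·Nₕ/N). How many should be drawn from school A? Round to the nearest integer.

N = 3330 + 1391 + 3829 + 1400 = 9950.
n_A = 300·3330/9950 = 100.402... → 100.

100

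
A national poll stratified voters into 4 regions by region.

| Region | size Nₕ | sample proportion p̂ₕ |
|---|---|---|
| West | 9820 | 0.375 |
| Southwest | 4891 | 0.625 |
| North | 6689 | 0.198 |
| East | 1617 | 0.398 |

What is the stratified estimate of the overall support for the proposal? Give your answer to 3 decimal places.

N = 9820 + 4891 + 6689 + 1617 = 23017.
Overall proportion = Σ (Nₕ/N)·p̂ₕ.
Σ Nₕp̂ₕ = 3682.5 + 3056.875 + 1324.422 + 643.566 = 8707.363.
8707.363 / 23017 = 0.37830... → 0.378.

0.378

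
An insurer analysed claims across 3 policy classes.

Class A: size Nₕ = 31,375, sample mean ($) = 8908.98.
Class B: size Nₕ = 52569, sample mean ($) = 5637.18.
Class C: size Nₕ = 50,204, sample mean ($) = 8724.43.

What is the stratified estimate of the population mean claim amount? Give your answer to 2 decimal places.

7557.78

N = 31375 + 52569 + 50204 = 134148.
The stratified mean weights each stratum mean by its population share Nₕ/N.
Σ Nₕx̄ₕ = 31375·8908.98 + 52569·5637.18 + 50204·8724.43 = 279519247.5 + 296340915.42 + 438001283.72 = 1013861446.64.
Divide by N: 1013861446.64 / 134148 = 7557.7828... → 7557.78.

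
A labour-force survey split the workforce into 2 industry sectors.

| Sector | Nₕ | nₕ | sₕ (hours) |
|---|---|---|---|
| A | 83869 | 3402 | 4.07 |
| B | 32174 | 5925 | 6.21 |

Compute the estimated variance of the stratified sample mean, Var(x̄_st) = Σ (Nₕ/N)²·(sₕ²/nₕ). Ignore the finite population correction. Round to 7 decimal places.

N = 116043. Term for each stratum: Wₕ²sₕ²/nₕ.
Var(x̄_st) = 0.0025434286 + 0.0005003421 = 0.0030437707 → 0.0030438.

0.0030438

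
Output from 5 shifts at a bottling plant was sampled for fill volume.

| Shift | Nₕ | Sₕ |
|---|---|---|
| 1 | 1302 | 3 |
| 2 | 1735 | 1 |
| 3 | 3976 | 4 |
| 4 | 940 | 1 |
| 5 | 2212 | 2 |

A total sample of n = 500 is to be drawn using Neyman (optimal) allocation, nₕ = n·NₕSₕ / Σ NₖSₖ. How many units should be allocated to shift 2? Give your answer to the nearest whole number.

1: NₕSₕ = 1302·3 = 3906
2: NₕSₕ = 1735·1 = 1735
3: NₕSₕ = 3976·4 = 15904
4: NₕSₕ = 940·1 = 940
5: NₕSₕ = 2212·2 = 4424
Σ NₕSₕ = 26909.
n_2 = 500·1735/26909 = 32.238... → 32.

32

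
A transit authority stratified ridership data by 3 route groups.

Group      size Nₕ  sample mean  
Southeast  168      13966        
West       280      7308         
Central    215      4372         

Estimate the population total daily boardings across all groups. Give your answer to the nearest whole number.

5332508

Population total = Σ Nₕ·x̄ₕ (each stratum's size times its mean).
168·13966 + 280·7308 + 215·4372 = 2346288 + 2046240 + 939980 = 5332508.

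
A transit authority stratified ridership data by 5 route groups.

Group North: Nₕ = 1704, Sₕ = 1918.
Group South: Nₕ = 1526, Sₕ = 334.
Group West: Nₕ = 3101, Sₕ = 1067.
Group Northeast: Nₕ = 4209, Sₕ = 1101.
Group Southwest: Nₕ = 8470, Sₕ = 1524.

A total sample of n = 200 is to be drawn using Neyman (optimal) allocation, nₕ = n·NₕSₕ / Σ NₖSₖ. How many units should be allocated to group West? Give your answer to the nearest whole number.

27

North: NₕSₕ = 1704·1918 = 3268272
South: NₕSₕ = 1526·334 = 509684
West: NₕSₕ = 3101·1067 = 3308767
Northeast: NₕSₕ = 4209·1101 = 4634109
Southwest: NₕSₕ = 8470·1524 = 12908280
Σ NₕSₕ = 24629112.
n_West = 200·3308767/24629112 = 26.869... → 27.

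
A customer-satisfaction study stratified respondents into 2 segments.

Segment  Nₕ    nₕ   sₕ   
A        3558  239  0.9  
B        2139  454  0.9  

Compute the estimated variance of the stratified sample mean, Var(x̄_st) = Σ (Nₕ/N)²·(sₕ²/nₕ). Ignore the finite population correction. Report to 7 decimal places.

N = 5697; Wₕ = Nₕ/N.
segment A: (3558/5697)²·0.9²/239 = 0.0013219242
segment B: (2139/5697)²·0.9²/454 = 0.0002515118
Sum = 0.0015734360 → 0.0015734.

0.0015734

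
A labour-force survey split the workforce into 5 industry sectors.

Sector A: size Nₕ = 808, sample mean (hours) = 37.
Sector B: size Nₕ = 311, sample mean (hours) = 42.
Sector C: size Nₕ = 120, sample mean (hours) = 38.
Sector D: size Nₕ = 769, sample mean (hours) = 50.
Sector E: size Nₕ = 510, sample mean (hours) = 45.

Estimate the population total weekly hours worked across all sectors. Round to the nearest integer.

Population total = Σ Nₕ·x̄ₕ (each stratum's size times its mean).
808·37 + 311·42 + 120·38 + 769·50 + 510·45 = 29896 + 13062 + 4560 + 38450 + 22950 = 108918.

108918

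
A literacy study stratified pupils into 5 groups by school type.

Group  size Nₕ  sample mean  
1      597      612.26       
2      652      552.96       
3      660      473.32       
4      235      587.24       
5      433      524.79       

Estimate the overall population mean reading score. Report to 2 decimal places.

544.69

N = 2577; weights Wₕ = Nₕ/N = (0.2317, 0.2530, 0.2561, 0.0912, 0.1680).
x̄_st = Σ Wₕ·x̄ₕ = 0.2317·612.26 + 0.2530·552.96 + 0.2561·473.32 + 0.0912·587.24 + 0.1680·524.79 ≈ 544.6938...
→ 544.69.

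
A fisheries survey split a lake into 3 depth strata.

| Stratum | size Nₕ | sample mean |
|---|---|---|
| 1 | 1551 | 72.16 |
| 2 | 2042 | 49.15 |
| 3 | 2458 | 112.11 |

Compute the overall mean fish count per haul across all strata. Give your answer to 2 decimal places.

N = 1551 + 2042 + 2458 = 6051.
Weight each subgroup mean by Nₕ/N and sum.
Σ Nₕx̄ₕ = 1551·72.16 + 2042·49.15 + 2458·112.11 = 111920.16 + 100364.3 + 275566.38 = 487850.84.
Divide by N: 487850.84 / 6051 = 80.6232... → 80.62.

80.62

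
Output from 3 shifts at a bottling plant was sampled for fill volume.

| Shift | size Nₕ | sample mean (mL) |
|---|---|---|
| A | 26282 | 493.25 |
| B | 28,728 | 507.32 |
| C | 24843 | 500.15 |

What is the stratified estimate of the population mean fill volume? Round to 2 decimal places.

x̄_st = (Σ Nₕx̄ₕ) / (Σ Nₕ) = (26282·493.25 + 28728·507.32 + 24843·500.15) / 79853
= 39963111.91 / 79853 = 500.4585... → 500.46.

500.46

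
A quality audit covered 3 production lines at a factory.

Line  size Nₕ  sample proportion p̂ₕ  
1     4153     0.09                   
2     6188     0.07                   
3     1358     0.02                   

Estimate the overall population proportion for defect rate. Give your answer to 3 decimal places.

N = 4153 + 6188 + 1358 = 11699.
Overall proportion = Σ (Nₕ/N)·p̂ₕ.
Σ Nₕp̂ₕ = 373.77 + 433.16 + 27.16 = 834.09.
834.09 / 11699 = 0.07130... → 0.071.

0.071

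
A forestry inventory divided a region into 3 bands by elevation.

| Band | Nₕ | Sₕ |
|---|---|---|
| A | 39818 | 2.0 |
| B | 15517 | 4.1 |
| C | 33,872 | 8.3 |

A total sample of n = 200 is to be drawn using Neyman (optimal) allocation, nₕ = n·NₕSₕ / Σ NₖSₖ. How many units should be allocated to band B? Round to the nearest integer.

30

A: NₕSₕ = 39818·2.0 = 79636
B: NₕSₕ = 15517·4.1 = 63619.7
C: NₕSₕ = 33872·8.3 = 281137.6
Σ NₕSₕ = 424393.3.
n_B = 200·63619.7/424393.3 = 29.981... → 30.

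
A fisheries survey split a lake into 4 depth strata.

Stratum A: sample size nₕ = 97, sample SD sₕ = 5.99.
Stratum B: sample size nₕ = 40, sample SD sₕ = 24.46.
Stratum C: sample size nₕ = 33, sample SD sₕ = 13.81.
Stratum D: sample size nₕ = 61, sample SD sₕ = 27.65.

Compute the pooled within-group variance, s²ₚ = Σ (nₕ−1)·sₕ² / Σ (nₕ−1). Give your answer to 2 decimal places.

Degrees of freedom: 96 + 39 + 32 + 60 = 227.
Σ(nₕ−1)sₕ² = 96·35.8801 + 39·598.2916 + 32·190.7161 + 60·764.5225 = 78752.1272.
s²ₚ = 78752.1272 / 227 = 346.9257... → 346.93.

346.93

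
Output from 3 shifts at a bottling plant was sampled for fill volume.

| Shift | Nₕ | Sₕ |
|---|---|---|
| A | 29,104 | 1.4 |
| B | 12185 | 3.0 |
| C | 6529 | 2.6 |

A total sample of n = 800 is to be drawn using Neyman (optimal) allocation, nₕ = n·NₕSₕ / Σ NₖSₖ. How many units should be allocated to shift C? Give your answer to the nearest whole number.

144

A: NₕSₕ = 29104·1.4 = 40745.6
B: NₕSₕ = 12185·3.0 = 36555
C: NₕSₕ = 6529·2.6 = 16975.4
Σ NₕSₕ = 94276.
n_C = 800·16975.4/94276 = 144.049... → 144.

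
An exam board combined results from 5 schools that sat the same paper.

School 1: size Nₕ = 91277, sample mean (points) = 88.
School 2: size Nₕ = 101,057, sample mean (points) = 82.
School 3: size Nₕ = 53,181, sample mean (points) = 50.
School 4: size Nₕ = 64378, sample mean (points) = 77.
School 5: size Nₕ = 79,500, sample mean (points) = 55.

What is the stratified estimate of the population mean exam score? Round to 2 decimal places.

72.70

N = 91277 + 101057 + 53181 + 64378 + 79500 = 389393.
Weight each subgroup mean by Nₕ/N and sum.
Σ Nₕx̄ₕ = 91277·88 + 101057·82 + 53181·50 + 64378·77 + 79500·55 = 8032376 + 8286674 + 2659050 + 4957106 + 4372500 = 28307706.
Divide by N: 28307706 / 389393 = 72.6970... → 72.70.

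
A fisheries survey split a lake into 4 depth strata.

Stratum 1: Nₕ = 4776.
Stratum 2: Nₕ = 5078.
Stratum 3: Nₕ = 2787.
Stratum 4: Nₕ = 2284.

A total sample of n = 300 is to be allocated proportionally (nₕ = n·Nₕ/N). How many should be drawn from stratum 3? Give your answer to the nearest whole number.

56

Share of stratum 3 = 2787/14925 = 0.18673.
Allocate 300 × 0.18673 = 56.020... → 56.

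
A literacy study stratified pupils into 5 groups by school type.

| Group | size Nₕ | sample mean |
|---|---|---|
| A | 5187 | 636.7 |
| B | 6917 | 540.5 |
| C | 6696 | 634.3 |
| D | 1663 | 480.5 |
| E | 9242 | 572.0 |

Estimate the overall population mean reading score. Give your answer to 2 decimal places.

x̄_st = (Σ Nₕx̄ₕ) / (Σ Nₕ) = (5187·636.7 + 6917·540.5 + 6696·634.3 + 1663·480.5 + 9242·572.0) / 29705
= 17373969.7 / 29705 = 584.8837... → 584.88.

584.88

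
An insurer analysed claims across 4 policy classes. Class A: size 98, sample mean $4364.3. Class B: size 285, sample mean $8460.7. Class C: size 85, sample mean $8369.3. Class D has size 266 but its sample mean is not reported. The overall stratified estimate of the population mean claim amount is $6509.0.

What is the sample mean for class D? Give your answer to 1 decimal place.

Σ Nₕx̄ₕ = N·μ, so 266·x̄_D = 734·6509.0 − (98·4364.3 + 285·8460.7 + 85·8369.3).
= 4777606 − 3550391.4 = 1227214.6.
x̄_D = 1227214.6 / 266 = 4613.589... → 4613.6.

4613.6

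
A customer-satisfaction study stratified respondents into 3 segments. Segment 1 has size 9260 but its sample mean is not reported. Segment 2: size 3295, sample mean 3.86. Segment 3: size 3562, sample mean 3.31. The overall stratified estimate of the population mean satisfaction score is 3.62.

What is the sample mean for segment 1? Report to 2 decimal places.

Σ Nₕx̄ₕ = N·μ, so 9260·x̄_1 = 16117·3.62 − (3295·3.86 + 3562·3.31).
= 58343.54 − 24508.92 = 33834.62.
x̄_1 = 33834.62 / 9260 = 3.6538... → 3.65.

3.65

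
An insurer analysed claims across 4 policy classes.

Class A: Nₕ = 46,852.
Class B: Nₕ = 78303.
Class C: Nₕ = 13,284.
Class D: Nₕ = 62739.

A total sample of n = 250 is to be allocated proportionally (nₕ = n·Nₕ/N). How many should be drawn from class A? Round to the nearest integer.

N = 46852 + 78303 + 13284 + 62739 = 201178.
n_A = 250·46852/201178 = 58.222... → 58.

58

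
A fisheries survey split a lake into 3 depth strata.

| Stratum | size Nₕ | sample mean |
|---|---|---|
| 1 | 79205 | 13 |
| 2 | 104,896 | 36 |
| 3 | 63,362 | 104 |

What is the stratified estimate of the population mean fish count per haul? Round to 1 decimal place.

46.0

N = 79205 + 104896 + 63362 = 247463.
Overall mean = Σ (Nₕ/N)·x̄ₕ — weight by population share, not a simple average.
Σ Nₕx̄ₕ = 79205·13 + 104896·36 + 63362·104 = 1029665 + 3776256 + 6589648 = 11395569.
Divide by N: 11395569 / 247463 = 46.050... → 46.0.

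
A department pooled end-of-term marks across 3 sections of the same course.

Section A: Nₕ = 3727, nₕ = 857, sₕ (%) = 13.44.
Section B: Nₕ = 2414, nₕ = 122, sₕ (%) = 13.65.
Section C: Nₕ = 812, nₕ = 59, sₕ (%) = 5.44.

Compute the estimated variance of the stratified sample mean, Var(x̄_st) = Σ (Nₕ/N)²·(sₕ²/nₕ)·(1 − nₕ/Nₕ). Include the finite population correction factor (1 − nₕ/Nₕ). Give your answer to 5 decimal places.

N = 6953. Term for each stratum: Wₕ²sₕ²/nₕ·(1−nₕ/Nₕ).
Var(x̄_st) = 0.04663528 + 0.17478851 + 0.00634384 = 0.22776763 → 0.22777.

0.22777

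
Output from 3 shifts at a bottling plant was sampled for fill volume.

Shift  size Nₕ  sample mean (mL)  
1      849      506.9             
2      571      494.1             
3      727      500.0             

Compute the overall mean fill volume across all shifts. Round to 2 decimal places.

501.16

N = 2147; weights Wₕ = Nₕ/N = (0.3954, 0.2660, 0.3386).
x̄_st = Σ Wₕ·x̄ₕ = 0.3954·506.9 + 0.2660·494.1 + 0.3386·500.0 ≈ 501.1594...
→ 501.16.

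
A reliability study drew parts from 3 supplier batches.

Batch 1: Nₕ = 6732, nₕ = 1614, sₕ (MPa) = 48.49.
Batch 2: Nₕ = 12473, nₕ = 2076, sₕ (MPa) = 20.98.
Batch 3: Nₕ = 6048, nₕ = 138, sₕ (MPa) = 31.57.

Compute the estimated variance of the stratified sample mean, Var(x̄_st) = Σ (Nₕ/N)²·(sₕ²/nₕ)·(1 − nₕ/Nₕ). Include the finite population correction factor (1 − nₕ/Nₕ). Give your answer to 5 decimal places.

0.52663

N = 25253; Wₕ = Nₕ/N.
batch 1: (6732/25253)²·48.49²/1614·(1 − 1614/6732) = 0.07870807
batch 2: (12473/25253)²·20.98²/2076·(1 − 2076/12473) = 0.04311582
batch 3: (6048/25253)²·31.57²/138·(1 − 138/6048) = 0.40480268
Sum = 0.52662657 → 0.52663.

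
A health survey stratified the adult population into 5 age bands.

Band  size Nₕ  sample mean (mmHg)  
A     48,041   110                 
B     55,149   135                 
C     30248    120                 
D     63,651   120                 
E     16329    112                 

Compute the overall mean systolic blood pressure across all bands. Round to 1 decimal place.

121.0

x̄_st = (Σ Nₕx̄ₕ) / (Σ Nₕ) = (48041·110 + 55149·135 + 30248·120 + 63651·120 + 16329·112) / 213418
= 25826353 / 213418 = 121.013... → 121.0.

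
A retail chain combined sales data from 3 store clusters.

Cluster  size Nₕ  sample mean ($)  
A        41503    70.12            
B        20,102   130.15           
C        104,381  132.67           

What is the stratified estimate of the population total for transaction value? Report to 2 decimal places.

Population total = Σ Nₕ·x̄ₕ (each stratum's size times its mean).
41503·70.12 + 20102·130.15 + 104381·132.67 = 2910190.36 + 2616275.3 + 13848227.27 = 19374692.93.

19374692.93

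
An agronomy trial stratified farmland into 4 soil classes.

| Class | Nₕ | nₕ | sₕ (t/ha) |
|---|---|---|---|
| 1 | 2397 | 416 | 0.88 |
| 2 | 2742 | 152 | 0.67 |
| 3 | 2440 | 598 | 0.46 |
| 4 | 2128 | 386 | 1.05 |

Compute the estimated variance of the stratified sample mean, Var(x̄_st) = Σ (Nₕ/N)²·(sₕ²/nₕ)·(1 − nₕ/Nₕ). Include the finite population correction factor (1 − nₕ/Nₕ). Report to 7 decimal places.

N = 9707. Term for each stratum: Wₕ²sₕ²/nₕ·(1−nₕ/Nₕ).
Var(x̄_st) = 0.0000938112 + 0.0002225887 + 0.0000168781 + 0.0001123676 = 0.0004456456 → 0.0004456.

0.0004456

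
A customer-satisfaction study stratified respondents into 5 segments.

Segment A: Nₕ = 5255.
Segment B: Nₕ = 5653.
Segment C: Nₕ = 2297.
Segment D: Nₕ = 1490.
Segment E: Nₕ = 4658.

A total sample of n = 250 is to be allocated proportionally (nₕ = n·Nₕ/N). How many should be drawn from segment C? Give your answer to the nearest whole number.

Share of segment C = 2297/19353 = 0.11869.
Allocate 250 × 0.11869 = 29.672... → 30.

30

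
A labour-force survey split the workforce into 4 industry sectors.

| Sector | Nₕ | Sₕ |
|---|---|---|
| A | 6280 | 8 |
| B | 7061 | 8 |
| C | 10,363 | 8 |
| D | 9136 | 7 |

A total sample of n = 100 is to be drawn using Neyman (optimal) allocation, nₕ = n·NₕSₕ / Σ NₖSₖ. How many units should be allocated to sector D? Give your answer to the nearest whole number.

A: NₕSₕ = 6280·8 = 50240
B: NₕSₕ = 7061·8 = 56488
C: NₕSₕ = 10363·8 = 82904
D: NₕSₕ = 9136·7 = 63952
Σ NₕSₕ = 253584.
n_D = 100·63952/253584 = 25.219... → 25.

25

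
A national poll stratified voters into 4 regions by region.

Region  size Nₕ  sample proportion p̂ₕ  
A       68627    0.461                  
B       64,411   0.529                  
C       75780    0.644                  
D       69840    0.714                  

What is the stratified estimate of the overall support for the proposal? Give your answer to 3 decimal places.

N = 68627 + 64411 + 75780 + 69840 = 278658.
Overall proportion = Σ (Nₕ/N)·p̂ₕ.
Σ Nₕp̂ₕ = 31637.047 + 34073.419 + 48802.32 + 49865.76 = 164378.546.
164378.546 / 278658 = 0.58989... → 0.590.

0.590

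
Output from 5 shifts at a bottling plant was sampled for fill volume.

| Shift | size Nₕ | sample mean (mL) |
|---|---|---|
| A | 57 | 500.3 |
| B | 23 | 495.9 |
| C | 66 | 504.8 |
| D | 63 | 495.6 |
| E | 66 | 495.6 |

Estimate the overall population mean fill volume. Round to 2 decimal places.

N = 57 + 23 + 66 + 63 + 66 = 275.
Weight each subgroup mean by Nₕ/N and sum.
Σ Nₕx̄ₕ = 57·500.3 + 23·495.9 + 66·504.8 + 63·495.6 + 66·495.6 = 28517.1 + 11405.7 + 33316.8 + 31222.8 + 32709.6 = 137172.
Divide by N: 137172 / 275 = 498.8073... → 498.81.

498.81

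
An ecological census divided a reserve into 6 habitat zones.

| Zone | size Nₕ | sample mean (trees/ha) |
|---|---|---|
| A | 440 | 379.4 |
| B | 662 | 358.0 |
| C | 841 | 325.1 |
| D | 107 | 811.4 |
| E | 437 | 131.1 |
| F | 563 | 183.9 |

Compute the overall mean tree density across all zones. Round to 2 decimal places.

x̄_st = (Σ Nₕx̄ₕ) / (Σ Nₕ) = (440·379.4 + 662·358.0 + 841·325.1 + 107·811.4 + 437·131.1 + 563·183.9) / 3050
= 924987.3 / 3050 = 303.2745... → 303.27.

303.27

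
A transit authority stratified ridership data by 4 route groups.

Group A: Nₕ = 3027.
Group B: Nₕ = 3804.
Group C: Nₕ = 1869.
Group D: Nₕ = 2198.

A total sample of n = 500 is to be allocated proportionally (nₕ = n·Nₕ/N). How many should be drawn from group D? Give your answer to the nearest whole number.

101

N = 3027 + 3804 + 1869 + 2198 = 10898.
n_D = 500·2198/10898 = 100.844... → 101.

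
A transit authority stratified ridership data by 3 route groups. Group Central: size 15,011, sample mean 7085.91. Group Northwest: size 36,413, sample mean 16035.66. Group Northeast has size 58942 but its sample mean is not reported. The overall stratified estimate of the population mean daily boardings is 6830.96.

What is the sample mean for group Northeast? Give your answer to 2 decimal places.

1079.58

Σ Nₕx̄ₕ = N·μ, so 58942·x̄_Northeast = 110366·6830.96 − (15011·7085.91 + 36413·16035.66).
= 753905731.36 − 690273082.59 = 63632648.77.
x̄_Northeast = 63632648.77 / 58942 = 1079.5808... → 1079.58.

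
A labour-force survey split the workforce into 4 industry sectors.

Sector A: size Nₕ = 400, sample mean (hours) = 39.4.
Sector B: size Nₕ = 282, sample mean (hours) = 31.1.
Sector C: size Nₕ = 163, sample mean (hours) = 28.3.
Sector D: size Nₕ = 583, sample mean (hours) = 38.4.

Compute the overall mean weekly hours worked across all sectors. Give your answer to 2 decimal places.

N = 400 + 282 + 163 + 583 = 1428.
Weight each subgroup mean by Nₕ/N and sum.
Σ Nₕx̄ₕ = 400·39.4 + 282·31.1 + 163·28.3 + 583·38.4 = 15760 + 8770.2 + 4612.9 + 22387.2 = 51530.3.
Divide by N: 51530.3 / 1428 = 36.0856... → 36.09.

36.09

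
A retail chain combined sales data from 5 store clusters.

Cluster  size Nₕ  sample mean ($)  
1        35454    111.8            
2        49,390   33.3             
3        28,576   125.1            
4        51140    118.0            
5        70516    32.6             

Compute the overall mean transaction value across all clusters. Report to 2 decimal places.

x̄_st = (Σ Nₕx̄ₕ) / (Σ Nₕ) = (35454·111.8 + 49390·33.3 + 28576·125.1 + 51140·118.0 + 70516·32.6) / 235076
= 17516643.4 / 235076 = 74.5148... → 74.51.

74.51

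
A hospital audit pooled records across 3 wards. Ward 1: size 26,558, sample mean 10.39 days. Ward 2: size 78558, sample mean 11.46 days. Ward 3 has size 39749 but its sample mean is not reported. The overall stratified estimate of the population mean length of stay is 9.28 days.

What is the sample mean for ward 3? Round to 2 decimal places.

N = 26558 + 78558 + 39749 = 144865.
Overall total = μ·N = 9.28·144865 = 1344347.2.
Subtract the known strata: 26558·10.39 + 78558·11.46 = 1176212.3.
Remaining total for ward 3: 1344347.2 − 1176212.3 = 168134.9.
Divide by its size: 168134.9 / 39749 = 4.2299... → 4.23.

4.23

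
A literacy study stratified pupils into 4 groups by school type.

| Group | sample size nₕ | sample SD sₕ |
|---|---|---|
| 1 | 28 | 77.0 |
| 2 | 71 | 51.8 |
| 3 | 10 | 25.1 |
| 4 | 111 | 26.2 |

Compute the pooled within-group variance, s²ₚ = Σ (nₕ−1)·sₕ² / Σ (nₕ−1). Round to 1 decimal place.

1986.5

1: (28−1)·77.0² = 27·5929 = 160083
2: (71−1)·51.8² = 70·2683.24 = 187826.8
3: (10−1)·25.1² = 9·630.01 = 5670.09
4: (111−1)·26.2² = 110·686.44 = 75508.4
Numerator = 429088.29; denominator = Σ(nₕ−1) = 216.
s²ₚ = 429088.29/216 = 1986.520... → 1986.5.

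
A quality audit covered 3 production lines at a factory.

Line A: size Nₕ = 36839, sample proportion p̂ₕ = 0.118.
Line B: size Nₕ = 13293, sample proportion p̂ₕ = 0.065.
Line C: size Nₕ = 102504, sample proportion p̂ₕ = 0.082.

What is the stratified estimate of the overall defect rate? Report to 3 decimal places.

Wₕ = Nₕ/N with N = 152636: 0.2414, 0.0871, 0.6716.
p̂_st = 0.2414·0.118 + 0.0871·0.065 + 0.6716·0.082 ≈ 0.08921... → 0.089.

0.089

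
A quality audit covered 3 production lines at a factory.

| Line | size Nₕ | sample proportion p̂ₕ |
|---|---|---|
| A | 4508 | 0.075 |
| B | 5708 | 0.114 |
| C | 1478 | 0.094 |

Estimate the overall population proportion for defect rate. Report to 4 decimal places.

0.0964

Wₕ = Nₕ/N with N = 11694: 0.3855, 0.4881, 0.1264.
p̂_st = 0.3855·0.075 + 0.4881·0.114 + 0.1264·0.094 ≈ 0.096438... → 0.0964.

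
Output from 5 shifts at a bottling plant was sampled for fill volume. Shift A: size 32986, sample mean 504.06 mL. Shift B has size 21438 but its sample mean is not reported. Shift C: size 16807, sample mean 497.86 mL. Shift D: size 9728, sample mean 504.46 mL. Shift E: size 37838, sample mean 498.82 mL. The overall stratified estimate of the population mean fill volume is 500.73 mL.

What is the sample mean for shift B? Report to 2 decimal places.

499.53

Σ Nₕx̄ₕ = N·μ, so 21438·x̄_B = 118797·500.73 − (32986·504.06 + 16807·497.86 + 9728·504.46 + 37838·498.82).
= 59485221.81 − 48776194.22 = 10709027.59.
x̄_B = 10709027.59 / 21438 = 499.5348... → 499.53.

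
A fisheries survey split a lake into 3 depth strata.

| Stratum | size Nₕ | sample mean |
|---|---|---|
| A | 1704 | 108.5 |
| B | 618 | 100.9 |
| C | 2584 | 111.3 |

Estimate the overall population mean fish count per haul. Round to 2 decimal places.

N = 1704 + 618 + 2584 = 4906.
Overall mean = Σ (Nₕ/N)·x̄ₕ — weight by population share, not a simple average.
Σ Nₕx̄ₕ = 1704·108.5 + 618·100.9 + 2584·111.3 = 184884 + 62356.2 + 287599.2 = 534839.4.
Divide by N: 534839.4 / 4906 = 109.0174... → 109.02.

109.02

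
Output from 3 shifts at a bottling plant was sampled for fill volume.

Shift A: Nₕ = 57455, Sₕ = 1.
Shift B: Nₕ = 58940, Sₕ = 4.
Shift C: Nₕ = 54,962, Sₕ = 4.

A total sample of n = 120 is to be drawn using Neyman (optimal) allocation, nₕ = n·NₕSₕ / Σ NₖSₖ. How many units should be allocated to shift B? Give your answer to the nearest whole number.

55

A: NₕSₕ = 57455·1 = 57455
B: NₕSₕ = 58940·4 = 235760
C: NₕSₕ = 54962·4 = 219848
Σ NₕSₕ = 513063.
n_B = 120·235760/513063 = 55.142... → 55.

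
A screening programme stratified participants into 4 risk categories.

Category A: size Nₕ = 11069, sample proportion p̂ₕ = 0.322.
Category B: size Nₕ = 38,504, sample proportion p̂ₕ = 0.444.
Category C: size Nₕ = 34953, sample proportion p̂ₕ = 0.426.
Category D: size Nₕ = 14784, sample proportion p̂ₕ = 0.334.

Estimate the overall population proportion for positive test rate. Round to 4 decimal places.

0.4077

Wₕ = Nₕ/N with N = 99310: 0.1115, 0.3877, 0.3520, 0.1489.
p̂_st = 0.1115·0.322 + 0.3877·0.444 + 0.3520·0.426 + 0.1489·0.334 ≈ 0.407691... → 0.4077.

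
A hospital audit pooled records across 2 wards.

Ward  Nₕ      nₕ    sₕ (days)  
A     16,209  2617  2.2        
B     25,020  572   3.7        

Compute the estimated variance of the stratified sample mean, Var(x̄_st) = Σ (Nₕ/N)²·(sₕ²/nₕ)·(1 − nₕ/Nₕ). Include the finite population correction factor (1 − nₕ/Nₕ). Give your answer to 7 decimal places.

N = 41229; Wₕ = Nₕ/N.
ward A: (16209/41229)²·2.2²/2617·(1 − 2617/16209) = 0.0002397042
ward B: (25020/41229)²·3.7²/572·(1 − 572/25020) = 0.0086125639
Sum = 0.0088522681 → 0.0088523.

0.0088523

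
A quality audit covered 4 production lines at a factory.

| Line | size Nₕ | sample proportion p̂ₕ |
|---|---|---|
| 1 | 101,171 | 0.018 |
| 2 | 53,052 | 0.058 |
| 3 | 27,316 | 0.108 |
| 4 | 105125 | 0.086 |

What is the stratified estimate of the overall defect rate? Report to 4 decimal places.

0.0589

N = 101171 + 53052 + 27316 + 105125 = 286664.
Overall proportion = Σ (Nₕ/N)·p̂ₕ.
Σ Nₕp̂ₕ = 1821.078 + 3077.016 + 2950.128 + 9040.75 = 16888.972.
16888.972 / 286664 = 0.058916... → 0.0589.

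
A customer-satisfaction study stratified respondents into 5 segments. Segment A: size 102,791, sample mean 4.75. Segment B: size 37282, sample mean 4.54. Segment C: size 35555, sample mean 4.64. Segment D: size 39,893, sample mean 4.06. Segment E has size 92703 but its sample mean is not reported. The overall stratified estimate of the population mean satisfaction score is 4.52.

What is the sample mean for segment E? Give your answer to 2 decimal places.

Σ Nₕx̄ₕ = N·μ, so 92703·x̄_E = 308224·4.52 − (102791·4.75 + 37282·4.54 + 35555·4.64 + 39893·4.06).
= 1393172.48 − 984458.31 = 408714.17.
x̄_E = 408714.17 / 92703 = 4.4089... → 4.41.

4.41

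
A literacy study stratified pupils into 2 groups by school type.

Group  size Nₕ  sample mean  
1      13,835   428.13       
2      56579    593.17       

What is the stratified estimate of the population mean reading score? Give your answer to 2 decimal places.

560.74

N = 70414; weights Wₕ = Nₕ/N = (0.1965, 0.8035).
x̄_st = Σ Wₕ·x̄ₕ = 0.1965·428.13 + 0.8035·593.17 ≈ 560.7428...
→ 560.74.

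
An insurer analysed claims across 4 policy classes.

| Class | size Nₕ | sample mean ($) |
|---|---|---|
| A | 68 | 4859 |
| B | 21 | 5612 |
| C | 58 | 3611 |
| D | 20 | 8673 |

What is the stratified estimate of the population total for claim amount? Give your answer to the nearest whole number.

Estimate total by summing Nₕ·x̄ₕ over strata.
68·4859 + 21·5612 + 58·3611 + 20·8673 = 330412 + 117852 + 209438 + 173460 = 831162.

831162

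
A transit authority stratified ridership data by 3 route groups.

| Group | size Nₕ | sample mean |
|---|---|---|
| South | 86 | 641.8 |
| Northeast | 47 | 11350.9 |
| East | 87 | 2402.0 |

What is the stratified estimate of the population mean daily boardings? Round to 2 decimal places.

N = 220; weights Wₕ = Nₕ/N = (0.3909, 0.2136, 0.3955).
x̄_st = Σ Wₕ·x̄ₕ = 0.3909·641.8 + 0.2136·11350.9 + 0.3955·2402.0 ≈ 3625.7323...
→ 3625.73.

3625.73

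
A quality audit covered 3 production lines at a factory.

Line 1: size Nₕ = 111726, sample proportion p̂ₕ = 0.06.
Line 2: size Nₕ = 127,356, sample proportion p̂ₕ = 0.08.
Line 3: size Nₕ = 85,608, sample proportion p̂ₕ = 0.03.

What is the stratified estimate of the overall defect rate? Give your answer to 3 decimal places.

N = 111726 + 127356 + 85608 = 324690.
Overall proportion = Σ (Nₕ/N)·p̂ₕ.
Σ Nₕp̂ₕ = 6703.56 + 10188.48 + 2568.24 = 19460.28.
19460.28 / 324690 = 0.05993... → 0.060.

0.060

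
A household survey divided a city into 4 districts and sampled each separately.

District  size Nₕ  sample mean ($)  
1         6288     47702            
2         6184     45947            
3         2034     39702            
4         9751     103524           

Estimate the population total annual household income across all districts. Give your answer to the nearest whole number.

1674302816

1: 6288·47702 = 299950176
2: 6184·45947 = 284136248
3: 2034·39702 = 80753868
4: 9751·103524 = 1009462524
τ̂ = Σ Nₕx̄ₕ = 1674302816.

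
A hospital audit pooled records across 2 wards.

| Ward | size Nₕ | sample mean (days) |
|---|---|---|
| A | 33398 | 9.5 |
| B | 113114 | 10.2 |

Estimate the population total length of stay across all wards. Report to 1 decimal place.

A: 33398·9.5 = 317281
B: 113114·10.2 = 1153762.8
τ̂ = Σ Nₕx̄ₕ = 1471043.8.

1471043.8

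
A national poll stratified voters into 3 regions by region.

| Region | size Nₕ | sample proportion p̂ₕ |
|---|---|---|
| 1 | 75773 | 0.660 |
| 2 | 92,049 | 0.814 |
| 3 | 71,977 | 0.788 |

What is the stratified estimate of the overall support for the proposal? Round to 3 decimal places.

0.758

N = 75773 + 92049 + 71977 = 239799.
Overall proportion = Σ (Nₕ/N)·p̂ₕ.
Σ Nₕp̂ₕ = 50010.18 + 74927.886 + 56717.876 = 181655.942.
181655.942 / 239799 = 0.75753... → 0.758.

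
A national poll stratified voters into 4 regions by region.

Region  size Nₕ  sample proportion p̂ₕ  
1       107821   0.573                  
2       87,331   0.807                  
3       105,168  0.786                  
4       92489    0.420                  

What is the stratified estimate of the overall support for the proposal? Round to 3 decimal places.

0.646

N = 107821 + 87331 + 105168 + 92489 = 392809.
Overall proportion = Σ (Nₕ/N)·p̂ₕ.
Σ Nₕp̂ₕ = 61781.433 + 70476.117 + 82662.048 + 38845.38 = 253764.978.
253764.978 / 392809 = 0.64603... → 0.646.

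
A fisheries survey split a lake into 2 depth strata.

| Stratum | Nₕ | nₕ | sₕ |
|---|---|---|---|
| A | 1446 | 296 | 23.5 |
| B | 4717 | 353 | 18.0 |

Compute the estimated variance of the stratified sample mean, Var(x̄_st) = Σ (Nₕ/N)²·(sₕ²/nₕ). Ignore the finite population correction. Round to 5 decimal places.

0.64038

N = 6163; Wₕ = Nₕ/N.
stratum A: (1446/6163)²·23.5²/296 = 0.10270611
stratum B: (4717/6163)²·18.0²/353 = 0.53767237
Sum = 0.64037848 → 0.64038.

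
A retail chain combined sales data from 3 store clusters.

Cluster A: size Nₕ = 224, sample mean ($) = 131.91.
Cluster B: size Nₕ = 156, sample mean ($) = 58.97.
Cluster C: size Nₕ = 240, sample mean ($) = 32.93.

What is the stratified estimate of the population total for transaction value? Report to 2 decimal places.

46650.36

A: 224·131.91 = 29547.84
B: 156·58.97 = 9199.32
C: 240·32.93 = 7903.2
τ̂ = Σ Nₕx̄ₕ = 46650.36.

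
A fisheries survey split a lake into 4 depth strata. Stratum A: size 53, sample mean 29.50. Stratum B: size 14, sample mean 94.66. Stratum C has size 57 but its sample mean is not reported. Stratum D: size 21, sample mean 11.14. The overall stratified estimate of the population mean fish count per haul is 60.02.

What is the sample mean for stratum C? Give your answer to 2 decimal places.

97.90

Σ Nₕx̄ₕ = N·μ, so 57·x̄_C = 145·60.02 − (53·29.50 + 14·94.66 + 21·11.14).
= 8702.9 − 3122.68 = 5580.22.
x̄_C = 5580.22 / 57 = 97.8986... → 97.90.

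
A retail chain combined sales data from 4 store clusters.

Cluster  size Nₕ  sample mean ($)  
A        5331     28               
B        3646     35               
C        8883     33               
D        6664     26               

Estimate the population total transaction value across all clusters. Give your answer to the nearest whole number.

A: 5331·28 = 149268
B: 3646·35 = 127610
C: 8883·33 = 293139
D: 6664·26 = 173264
τ̂ = Σ Nₕx̄ₕ = 743281.

743281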